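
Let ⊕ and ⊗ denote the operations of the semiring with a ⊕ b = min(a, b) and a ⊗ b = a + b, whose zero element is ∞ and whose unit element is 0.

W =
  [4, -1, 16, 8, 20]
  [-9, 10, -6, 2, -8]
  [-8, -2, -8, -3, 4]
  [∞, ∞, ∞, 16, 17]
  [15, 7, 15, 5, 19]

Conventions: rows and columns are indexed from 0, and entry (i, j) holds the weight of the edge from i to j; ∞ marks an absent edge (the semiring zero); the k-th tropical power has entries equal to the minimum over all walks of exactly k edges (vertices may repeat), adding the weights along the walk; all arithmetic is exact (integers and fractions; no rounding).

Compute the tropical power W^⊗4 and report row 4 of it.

W^⊗2:
  [-10, 3, -7, 1, -9]
  [-14, -10, -14, -9, -2]
  [-16, -10, -16, -11, -10]
  [32, 24, 32, 22, 33]
  [-2, 13, 1, 9, -1]
W^⊗3:
  [-15, -11, -15, -10, -5]
  [-22, -16, -22, -17, -18]
  [-24, -18, -24, -19, -18]
  [15, 30, 18, 26, 16]
  [-7, -3, -7, -2, 5]
W^⊗4:
  [-23, -17, -23, -18, -19]
  [-30, -24, -30, -25, -24]
  [-32, -26, -32, -27, -26]
  [10, 14, 10, 15, 22]
  [-15, -9, -15, -10, -11]
Answer: row 4 of W^⊗4 = [-15, -9, -15, -10, -11]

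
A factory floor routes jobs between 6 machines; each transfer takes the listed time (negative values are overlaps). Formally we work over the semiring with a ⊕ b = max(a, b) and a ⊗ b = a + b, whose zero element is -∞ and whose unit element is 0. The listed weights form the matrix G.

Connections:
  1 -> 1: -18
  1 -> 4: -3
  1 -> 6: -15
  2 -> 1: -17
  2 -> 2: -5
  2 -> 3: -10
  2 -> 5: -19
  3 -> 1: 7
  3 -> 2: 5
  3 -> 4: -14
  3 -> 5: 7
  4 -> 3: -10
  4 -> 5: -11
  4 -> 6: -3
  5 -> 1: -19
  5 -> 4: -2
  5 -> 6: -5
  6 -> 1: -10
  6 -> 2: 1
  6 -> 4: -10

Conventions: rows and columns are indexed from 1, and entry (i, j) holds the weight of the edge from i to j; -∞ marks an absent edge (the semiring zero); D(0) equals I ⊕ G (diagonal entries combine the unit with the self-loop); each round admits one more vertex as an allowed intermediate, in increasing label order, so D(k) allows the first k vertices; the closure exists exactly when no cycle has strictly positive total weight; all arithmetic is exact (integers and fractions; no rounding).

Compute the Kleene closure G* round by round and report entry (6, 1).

D(0):
  [0, -∞, -∞, -3, -∞, -15]
  [-17, 0, -10, -∞, -19, -∞]
  [7, 5, 0, -14, 7, -∞]
  [-∞, -∞, -10, 0, -11, -3]
  [-19, -∞, -∞, -2, 0, -5]
  [-10, 1, -∞, -10, -∞, 0]
D(1):
  [0, -∞, -∞, -3, -∞, -15]
  [-17, 0, -10, -20, -19, -32]
  [7, 5, 0, 4, 7, -8]
  [-∞, -∞, -10, 0, -11, -3]
  [-19, -∞, -∞, -2, 0, -5]
  [-10, 1, -∞, -10, -∞, 0]
D(2):
  [0, -∞, -∞, -3, -∞, -15]
  [-17, 0, -10, -20, -19, -32]
  [7, 5, 0, 4, 7, -8]
  [-∞, -∞, -10, 0, -11, -3]
  [-19, -∞, -∞, -2, 0, -5]
  [-10, 1, -9, -10, -18, 0]
D(3):
  [0, -∞, -∞, -3, -∞, -15]
  [-3, 0, -10, -6, -3, -18]
  [7, 5, 0, 4, 7, -8]
  [-3, -5, -10, 0, -3, -3]
  [-19, -∞, -∞, -2, 0, -5]
  [-2, 1, -9, -5, -2, 0]
D(4):
  [0, -8, -13, -3, -6, -6]
  [-3, 0, -10, -6, -3, -9]
  [7, 5, 0, 4, 7, 1]
  [-3, -5, -10, 0, -3, -3]
  [-5, -7, -12, -2, 0, -5]
  [-2, 1, -9, -5, -2, 0]
D(5):
  [0, -8, -13, -3, -6, -6]
  [-3, 0, -10, -5, -3, -8]
  [7, 5, 0, 5, 7, 2]
  [-3, -5, -10, 0, -3, -3]
  [-5, -7, -12, -2, 0, -5]
  [-2, 1, -9, -4, -2, 0]
D(6):
  [0, -5, -13, -3, -6, -6]
  [-3, 0, -10, -5, -3, -8]
  [7, 5, 0, 5, 7, 2]
  [-3, -2, -10, 0, -3, -3]
  [-5, -4, -12, -2, 0, -5]
  [-2, 1, -9, -4, -2, 0]
Answer: G*[6][1] = -2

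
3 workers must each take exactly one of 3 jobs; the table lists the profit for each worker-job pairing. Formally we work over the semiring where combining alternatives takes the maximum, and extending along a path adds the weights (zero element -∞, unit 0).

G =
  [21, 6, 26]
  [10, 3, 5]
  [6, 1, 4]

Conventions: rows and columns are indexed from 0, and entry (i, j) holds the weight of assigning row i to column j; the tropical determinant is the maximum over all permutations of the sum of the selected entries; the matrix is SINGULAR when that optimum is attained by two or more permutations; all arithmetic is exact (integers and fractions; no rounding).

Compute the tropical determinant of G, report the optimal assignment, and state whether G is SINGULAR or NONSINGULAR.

σ = (0, 1, 2): 21 + 3 + 4 = 28
σ = (0, 2, 1): 21 + 5 + 1 = 27
σ = (1, 0, 2): 6 + 10 + 4 = 20
σ = (1, 2, 0): 6 + 5 + 6 = 17
σ = (2, 0, 1): 26 + 10 + 1 = 37
σ = (2, 1, 0): 26 + 3 + 6 = 35
Optimal value attained by: σ = (2, 0, 1).
Answer: det⊕(G) = 37; verdict: NONSINGULAR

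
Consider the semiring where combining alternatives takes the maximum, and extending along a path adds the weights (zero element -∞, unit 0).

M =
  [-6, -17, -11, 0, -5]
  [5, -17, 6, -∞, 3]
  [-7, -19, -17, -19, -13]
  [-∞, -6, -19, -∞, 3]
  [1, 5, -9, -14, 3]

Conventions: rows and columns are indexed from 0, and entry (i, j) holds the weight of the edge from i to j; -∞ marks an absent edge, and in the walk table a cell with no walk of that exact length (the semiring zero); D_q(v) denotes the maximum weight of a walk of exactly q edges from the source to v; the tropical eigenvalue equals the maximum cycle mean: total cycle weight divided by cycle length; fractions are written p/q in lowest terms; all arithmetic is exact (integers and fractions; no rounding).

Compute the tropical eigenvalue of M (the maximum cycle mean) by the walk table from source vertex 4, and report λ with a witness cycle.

q=0: [-∞, -∞, -∞, -∞, 0]
q=1: [1, 5, -9, -14, 3]
q=2: [10, 8, 11, 1, 8]
q=3: [13, 13, 14, 10, 11]
q=4: [18, 16, 19, 13, 16]
q=5: [21, 21, 22, 18, 19]
Optimal cycle mean attained by: cycle 1->4->1, total 3 + 5, length 2.
Answer: λ = 4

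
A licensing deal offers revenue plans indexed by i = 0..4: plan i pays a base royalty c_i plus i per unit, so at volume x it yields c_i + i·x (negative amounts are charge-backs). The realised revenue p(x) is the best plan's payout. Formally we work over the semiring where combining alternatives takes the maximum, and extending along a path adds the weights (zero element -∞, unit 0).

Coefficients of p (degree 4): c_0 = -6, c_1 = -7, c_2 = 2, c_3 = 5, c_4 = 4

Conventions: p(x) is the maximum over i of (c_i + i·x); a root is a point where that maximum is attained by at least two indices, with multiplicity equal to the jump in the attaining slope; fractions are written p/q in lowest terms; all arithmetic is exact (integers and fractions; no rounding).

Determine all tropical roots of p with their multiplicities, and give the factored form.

hull edge (i=0, c=-6) to (i=2, c=2): slope 4, span 2
hull edge (i=2, c=2) to (i=3, c=5): slope 3, span 1
hull edge (i=3, c=5) to (i=4, c=4): slope -1, span 1
Factored form: p(x) = 4 ⊗ (x ⊕ (-4)) ⊗ (x ⊕ (-4)) ⊗ (x ⊕ (-3)) ⊗ (x ⊕ 1)
Answer: roots = -4 (mult 2), -3 (mult 1), 1 (mult 1)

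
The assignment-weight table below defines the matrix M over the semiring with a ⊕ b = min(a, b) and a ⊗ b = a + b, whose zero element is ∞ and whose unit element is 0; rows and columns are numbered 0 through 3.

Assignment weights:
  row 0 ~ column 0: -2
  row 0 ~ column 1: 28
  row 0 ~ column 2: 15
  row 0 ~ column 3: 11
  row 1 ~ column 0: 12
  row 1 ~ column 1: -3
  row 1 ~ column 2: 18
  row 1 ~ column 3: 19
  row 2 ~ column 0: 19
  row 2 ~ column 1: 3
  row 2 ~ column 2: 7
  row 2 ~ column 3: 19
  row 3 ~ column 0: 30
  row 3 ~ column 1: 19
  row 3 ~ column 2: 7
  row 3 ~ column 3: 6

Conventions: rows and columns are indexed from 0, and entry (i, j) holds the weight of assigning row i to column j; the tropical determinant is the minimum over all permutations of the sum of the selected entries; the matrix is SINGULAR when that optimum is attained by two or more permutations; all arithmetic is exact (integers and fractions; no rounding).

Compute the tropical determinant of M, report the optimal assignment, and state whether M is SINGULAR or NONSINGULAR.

σ = (0, 1, 2, 3): (-2) + (-3) + 7 + 6 = 8
σ = (0, 1, 3, 2): (-2) + (-3) + 19 + 7 = 21
σ = (0, 2, 1, 3): (-2) + 18 + 3 + 6 = 25
σ = (0, 2, 3, 1): (-2) + 18 + 19 + 19 = 54
σ = (0, 3, 1, 2): (-2) + 19 + 3 + 7 = 27
σ = (0, 3, 2, 1): (-2) + 19 + 7 + 19 = 43
σ = (1, 0, 2, 3): 28 + 12 + 7 + 6 = 53
σ = (1, 0, 3, 2): 28 + 12 + 19 + 7 = 66
σ = (1, 2, 0, 3): 28 + 18 + 19 + 6 = 71
σ = (1, 2, 3, 0): 28 + 18 + 19 + 30 = 95
σ = (1, 3, 0, 2): 28 + 19 + 19 + 7 = 73
σ = (1, 3, 2, 0): 28 + 19 + 7 + 30 = 84
σ = (2, 0, 1, 3): 15 + 12 + 3 + 6 = 36
σ = (2, 0, 3, 1): 15 + 12 + 19 + 19 = 65
σ = (2, 1, 0, 3): 15 + (-3) + 19 + 6 = 37
σ = (2, 1, 3, 0): 15 + (-3) + 19 + 30 = 61
σ = (2, 3, 0, 1): 15 + 19 + 19 + 19 = 72
σ = (2, 3, 1, 0): 15 + 19 + 3 + 30 = 67
σ = (3, 0, 1, 2): 11 + 12 + 3 + 7 = 33
σ = (3, 0, 2, 1): 11 + 12 + 7 + 19 = 49
σ = (3, 1, 0, 2): 11 + (-3) + 19 + 7 = 34
σ = (3, 1, 2, 0): 11 + (-3) + 7 + 30 = 45
σ = (3, 2, 0, 1): 11 + 18 + 19 + 19 = 67
σ = (3, 2, 1, 0): 11 + 18 + 3 + 30 = 62
Optimal value attained by: σ = (0, 1, 2, 3).
Answer: det⊕(M) = 8; verdict: NONSINGULAR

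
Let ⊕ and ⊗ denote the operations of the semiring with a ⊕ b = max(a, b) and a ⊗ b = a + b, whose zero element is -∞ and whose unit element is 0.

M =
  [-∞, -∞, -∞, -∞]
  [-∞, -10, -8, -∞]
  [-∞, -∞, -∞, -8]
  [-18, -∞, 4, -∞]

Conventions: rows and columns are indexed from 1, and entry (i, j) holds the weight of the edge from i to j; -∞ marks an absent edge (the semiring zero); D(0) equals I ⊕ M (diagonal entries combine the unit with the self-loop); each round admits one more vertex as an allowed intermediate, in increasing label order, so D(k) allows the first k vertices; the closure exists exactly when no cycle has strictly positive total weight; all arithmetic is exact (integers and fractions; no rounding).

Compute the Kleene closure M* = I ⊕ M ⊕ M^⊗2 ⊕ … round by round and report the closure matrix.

D(0):
  [0, -∞, -∞, -∞]
  [-∞, 0, -8, -∞]
  [-∞, -∞, 0, -8]
  [-18, -∞, 4, 0]
D(1):
  [0, -∞, -∞, -∞]
  [-∞, 0, -8, -∞]
  [-∞, -∞, 0, -8]
  [-18, -∞, 4, 0]
D(2):
  [0, -∞, -∞, -∞]
  [-∞, 0, -8, -∞]
  [-∞, -∞, 0, -8]
  [-18, -∞, 4, 0]
D(3):
  [0, -∞, -∞, -∞]
  [-∞, 0, -8, -16]
  [-∞, -∞, 0, -8]
  [-18, -∞, 4, 0]
D(4):
  [0, -∞, -∞, -∞]
  [-34, 0, -8, -16]
  [-26, -∞, 0, -8]
  [-18, -∞, 4, 0]
Answer: M* = [[0, -∞, -∞, -∞], [-34, 0, -8, -16], [-26, -∞, 0, -8], [-18, -∞, 4, 0]]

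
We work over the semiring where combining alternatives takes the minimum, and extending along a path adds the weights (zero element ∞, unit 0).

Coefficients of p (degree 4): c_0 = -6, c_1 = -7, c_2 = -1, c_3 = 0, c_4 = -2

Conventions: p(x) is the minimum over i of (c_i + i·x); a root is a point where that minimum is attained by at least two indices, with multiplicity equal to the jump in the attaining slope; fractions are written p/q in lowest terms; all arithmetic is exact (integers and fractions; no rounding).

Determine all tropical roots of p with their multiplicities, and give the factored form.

hull edge (i=0, c=-6) to (i=1, c=-7): slope -1, span 1
hull edge (i=1, c=-7) to (i=4, c=-2): slope 5/3, span 3
Factored form: p(x) = -2 ⊗ (x ⊕ (-5/3)) ⊗ (x ⊕ (-5/3)) ⊗ (x ⊕ (-5/3)) ⊗ (x ⊕ 1)
Answer: roots = -5/3 (mult 3), 1 (mult 1)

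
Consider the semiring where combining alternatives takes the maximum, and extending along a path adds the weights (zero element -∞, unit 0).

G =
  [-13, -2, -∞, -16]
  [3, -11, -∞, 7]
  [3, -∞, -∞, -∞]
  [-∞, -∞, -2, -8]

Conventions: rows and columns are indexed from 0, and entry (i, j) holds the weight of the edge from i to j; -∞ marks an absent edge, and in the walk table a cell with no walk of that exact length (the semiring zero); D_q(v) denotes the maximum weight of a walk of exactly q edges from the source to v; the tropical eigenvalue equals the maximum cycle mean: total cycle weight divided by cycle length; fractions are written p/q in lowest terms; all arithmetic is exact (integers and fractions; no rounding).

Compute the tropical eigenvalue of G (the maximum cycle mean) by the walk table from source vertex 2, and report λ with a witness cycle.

q=0: [-∞, -∞, 0, -∞]
q=1: [3, -∞, -∞, -∞]
q=2: [-10, 1, -∞, -13]
q=3: [4, -10, -15, 8]
q=4: [-7, 2, 6, 0]
Optimal cycle mean attained by: cycle 0->1->3->2->0, total (-2) + 7 + (-2) + 3, length 4.
Answer: λ = 3/2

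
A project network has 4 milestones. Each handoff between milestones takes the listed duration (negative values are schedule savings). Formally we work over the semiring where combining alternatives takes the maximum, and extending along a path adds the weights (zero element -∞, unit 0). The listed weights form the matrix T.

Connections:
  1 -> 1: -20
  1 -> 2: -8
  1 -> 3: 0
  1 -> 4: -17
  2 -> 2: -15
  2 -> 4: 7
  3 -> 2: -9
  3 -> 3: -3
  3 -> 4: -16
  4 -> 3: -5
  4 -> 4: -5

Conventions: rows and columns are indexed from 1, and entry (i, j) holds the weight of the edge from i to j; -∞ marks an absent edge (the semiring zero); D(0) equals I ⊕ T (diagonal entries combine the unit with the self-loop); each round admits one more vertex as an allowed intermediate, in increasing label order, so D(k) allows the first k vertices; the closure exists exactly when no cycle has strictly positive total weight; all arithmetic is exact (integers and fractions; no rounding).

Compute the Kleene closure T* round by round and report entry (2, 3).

D(0):
  [0, -8, 0, -17]
  [-∞, 0, -∞, 7]
  [-∞, -9, 0, -16]
  [-∞, -∞, -5, 0]
D(1):
  [0, -8, 0, -17]
  [-∞, 0, -∞, 7]
  [-∞, -9, 0, -16]
  [-∞, -∞, -5, 0]
D(2):
  [0, -8, 0, -1]
  [-∞, 0, -∞, 7]
  [-∞, -9, 0, -2]
  [-∞, -∞, -5, 0]
D(3):
  [0, -8, 0, -1]
  [-∞, 0, -∞, 7]
  [-∞, -9, 0, -2]
  [-∞, -14, -5, 0]
D(4):
  [0, -8, 0, -1]
  [-∞, 0, 2, 7]
  [-∞, -9, 0, -2]
  [-∞, -14, -5, 0]
Answer: T*[2][3] = 2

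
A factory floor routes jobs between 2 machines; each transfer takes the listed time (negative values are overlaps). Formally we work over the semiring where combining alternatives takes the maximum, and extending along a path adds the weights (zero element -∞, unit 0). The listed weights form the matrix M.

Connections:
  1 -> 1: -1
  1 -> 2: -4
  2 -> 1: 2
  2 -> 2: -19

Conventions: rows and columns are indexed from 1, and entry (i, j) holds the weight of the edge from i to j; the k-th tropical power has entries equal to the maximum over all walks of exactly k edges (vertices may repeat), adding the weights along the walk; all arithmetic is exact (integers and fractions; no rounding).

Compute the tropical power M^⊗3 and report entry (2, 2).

M^⊗2:
  [-2, -5]
  [1, -2]
M^⊗3:
  [-3, -6]
  [0, -3]
Key observation: the optimum is the walk 2->1->1->2, with weight 2 + (-1) + (-4) = -3.
Optimal value attained by: walk 2->1->1->2.
Answer: (M^⊗3)[2][2] = -3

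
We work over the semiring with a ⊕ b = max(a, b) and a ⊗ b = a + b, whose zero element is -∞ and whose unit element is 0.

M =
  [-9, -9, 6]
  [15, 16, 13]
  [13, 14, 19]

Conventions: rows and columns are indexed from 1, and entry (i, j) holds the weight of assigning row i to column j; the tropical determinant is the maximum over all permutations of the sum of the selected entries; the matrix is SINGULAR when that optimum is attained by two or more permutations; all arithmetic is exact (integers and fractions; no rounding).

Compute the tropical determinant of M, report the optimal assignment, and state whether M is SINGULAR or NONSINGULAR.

σ = (1, 2, 3): (-9) + 16 + 19 = 26
σ = (1, 3, 2): (-9) + 13 + 14 = 18
σ = (2, 1, 3): (-9) + 15 + 19 = 25
σ = (2, 3, 1): (-9) + 13 + 13 = 17
σ = (3, 1, 2): 6 + 15 + 14 = 35
σ = (3, 2, 1): 6 + 16 + 13 = 35
Optimal value attained by: σ = (3, 1, 2).
Answer: det⊕(M) = 35; verdict: SINGULAR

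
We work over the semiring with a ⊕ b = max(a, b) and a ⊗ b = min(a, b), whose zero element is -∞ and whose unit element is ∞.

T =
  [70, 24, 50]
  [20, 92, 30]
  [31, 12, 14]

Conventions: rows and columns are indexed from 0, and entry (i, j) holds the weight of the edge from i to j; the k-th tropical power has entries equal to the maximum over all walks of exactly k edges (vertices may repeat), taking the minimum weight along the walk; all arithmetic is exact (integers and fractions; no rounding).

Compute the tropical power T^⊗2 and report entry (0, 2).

T^⊗2:
  [70, 24, 50]
  [30, 92, 30]
  [31, 24, 31]
Key observation: the optimum is the walk 0->0->2, with weight 70 min 50 = 50.
Optimal value attained by: walk 0->0->2.
Answer: (T^⊗2)[0][2] = 50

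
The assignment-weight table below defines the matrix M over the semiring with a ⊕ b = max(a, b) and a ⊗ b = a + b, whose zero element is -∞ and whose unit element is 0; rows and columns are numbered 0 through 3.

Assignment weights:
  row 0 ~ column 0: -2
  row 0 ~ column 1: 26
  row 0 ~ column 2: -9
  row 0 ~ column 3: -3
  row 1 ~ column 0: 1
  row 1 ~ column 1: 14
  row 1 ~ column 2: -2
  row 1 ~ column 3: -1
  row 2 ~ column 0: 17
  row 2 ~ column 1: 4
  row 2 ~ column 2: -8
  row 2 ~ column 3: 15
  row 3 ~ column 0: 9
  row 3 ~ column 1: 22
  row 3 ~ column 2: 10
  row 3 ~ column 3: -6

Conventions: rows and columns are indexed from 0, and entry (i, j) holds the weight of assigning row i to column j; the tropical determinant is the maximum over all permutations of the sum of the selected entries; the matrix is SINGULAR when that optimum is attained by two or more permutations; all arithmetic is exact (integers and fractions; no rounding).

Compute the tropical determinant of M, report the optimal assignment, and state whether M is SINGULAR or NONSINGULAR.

σ = (0, 1, 2, 3): (-2) + 14 + (-8) + (-6) = -2
σ = (0, 1, 3, 2): (-2) + 14 + 15 + 10 = 37
σ = (0, 2, 1, 3): (-2) + (-2) + 4 + (-6) = -6
σ = (0, 2, 3, 1): (-2) + (-2) + 15 + 22 = 33
σ = (0, 3, 1, 2): (-2) + (-1) + 4 + 10 = 11
σ = (0, 3, 2, 1): (-2) + (-1) + (-8) + 22 = 11
σ = (1, 0, 2, 3): 26 + 1 + (-8) + (-6) = 13
σ = (1, 0, 3, 2): 26 + 1 + 15 + 10 = 52
σ = (1, 2, 0, 3): 26 + (-2) + 17 + (-6) = 35
σ = (1, 2, 3, 0): 26 + (-2) + 15 + 9 = 48
σ = (1, 3, 0, 2): 26 + (-1) + 17 + 10 = 52
σ = (1, 3, 2, 0): 26 + (-1) + (-8) + 9 = 26
σ = (2, 0, 1, 3): (-9) + 1 + 4 + (-6) = -10
σ = (2, 0, 3, 1): (-9) + 1 + 15 + 22 = 29
σ = (2, 1, 0, 3): (-9) + 14 + 17 + (-6) = 16
σ = (2, 1, 3, 0): (-9) + 14 + 15 + 9 = 29
σ = (2, 3, 0, 1): (-9) + (-1) + 17 + 22 = 29
σ = (2, 3, 1, 0): (-9) + (-1) + 4 + 9 = 3
σ = (3, 0, 1, 2): (-3) + 1 + 4 + 10 = 12
σ = (3, 0, 2, 1): (-3) + 1 + (-8) + 22 = 12
σ = (3, 1, 0, 2): (-3) + 14 + 17 + 10 = 38
σ = (3, 1, 2, 0): (-3) + 14 + (-8) + 9 = 12
σ = (3, 2, 0, 1): (-3) + (-2) + 17 + 22 = 34
σ = (3, 2, 1, 0): (-3) + (-2) + 4 + 9 = 8
Optimal value attained by: σ = (1, 0, 3, 2).
Answer: det⊕(M) = 52; verdict: SINGULAR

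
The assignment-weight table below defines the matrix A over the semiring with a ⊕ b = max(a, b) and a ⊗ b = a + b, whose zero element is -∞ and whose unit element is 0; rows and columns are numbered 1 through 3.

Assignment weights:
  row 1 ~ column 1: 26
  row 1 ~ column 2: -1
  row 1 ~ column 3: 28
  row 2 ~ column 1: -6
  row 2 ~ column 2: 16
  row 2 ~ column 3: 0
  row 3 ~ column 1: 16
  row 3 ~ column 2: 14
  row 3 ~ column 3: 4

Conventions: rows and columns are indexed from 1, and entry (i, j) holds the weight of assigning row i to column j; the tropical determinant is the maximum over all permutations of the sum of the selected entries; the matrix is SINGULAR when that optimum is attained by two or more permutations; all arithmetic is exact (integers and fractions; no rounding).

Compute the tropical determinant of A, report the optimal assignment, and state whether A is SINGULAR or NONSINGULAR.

σ = (1, 2, 3): 26 + 16 + 4 = 46
σ = (1, 3, 2): 26 + 0 + 14 = 40
σ = (2, 1, 3): (-1) + (-6) + 4 = -3
σ = (2, 3, 1): (-1) + 0 + 16 = 15
σ = (3, 1, 2): 28 + (-6) + 14 = 36
σ = (3, 2, 1): 28 + 16 + 16 = 60
Optimal value attained by: σ = (3, 2, 1).
Answer: det⊕(A) = 60; verdict: NONSINGULAR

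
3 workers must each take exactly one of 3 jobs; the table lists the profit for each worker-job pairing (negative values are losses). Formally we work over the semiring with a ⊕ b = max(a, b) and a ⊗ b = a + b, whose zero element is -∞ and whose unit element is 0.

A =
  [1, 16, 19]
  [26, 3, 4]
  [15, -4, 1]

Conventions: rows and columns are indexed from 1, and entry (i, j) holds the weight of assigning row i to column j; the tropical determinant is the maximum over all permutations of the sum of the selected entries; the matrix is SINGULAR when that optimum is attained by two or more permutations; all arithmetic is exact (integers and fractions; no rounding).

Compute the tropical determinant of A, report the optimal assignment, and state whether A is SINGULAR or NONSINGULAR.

σ = (1, 2, 3): 1 + 3 + 1 = 5
σ = (1, 3, 2): 1 + 4 + (-4) = 1
σ = (2, 1, 3): 16 + 26 + 1 = 43
σ = (2, 3, 1): 16 + 4 + 15 = 35
σ = (3, 1, 2): 19 + 26 + (-4) = 41
σ = (3, 2, 1): 19 + 3 + 15 = 37
Optimal value attained by: σ = (2, 1, 3).
Answer: det⊕(A) = 43; verdict: NONSINGULAR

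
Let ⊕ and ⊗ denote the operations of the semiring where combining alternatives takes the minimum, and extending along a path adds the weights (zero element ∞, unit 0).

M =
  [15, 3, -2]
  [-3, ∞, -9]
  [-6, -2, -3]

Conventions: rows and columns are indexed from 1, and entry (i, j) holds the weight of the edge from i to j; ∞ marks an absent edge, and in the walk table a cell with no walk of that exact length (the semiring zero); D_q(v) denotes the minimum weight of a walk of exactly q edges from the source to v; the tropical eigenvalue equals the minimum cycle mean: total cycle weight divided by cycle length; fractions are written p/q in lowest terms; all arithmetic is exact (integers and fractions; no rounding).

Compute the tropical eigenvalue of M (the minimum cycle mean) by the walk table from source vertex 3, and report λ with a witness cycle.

q=0: [∞, ∞, 0]
q=1: [-6, -2, -3]
q=2: [-9, -5, -11]
q=3: [-17, -13, -14]
Optimal cycle mean attained by: cycle 2->3->2, total (-9) + (-2), length 2.
Answer: λ = -11/2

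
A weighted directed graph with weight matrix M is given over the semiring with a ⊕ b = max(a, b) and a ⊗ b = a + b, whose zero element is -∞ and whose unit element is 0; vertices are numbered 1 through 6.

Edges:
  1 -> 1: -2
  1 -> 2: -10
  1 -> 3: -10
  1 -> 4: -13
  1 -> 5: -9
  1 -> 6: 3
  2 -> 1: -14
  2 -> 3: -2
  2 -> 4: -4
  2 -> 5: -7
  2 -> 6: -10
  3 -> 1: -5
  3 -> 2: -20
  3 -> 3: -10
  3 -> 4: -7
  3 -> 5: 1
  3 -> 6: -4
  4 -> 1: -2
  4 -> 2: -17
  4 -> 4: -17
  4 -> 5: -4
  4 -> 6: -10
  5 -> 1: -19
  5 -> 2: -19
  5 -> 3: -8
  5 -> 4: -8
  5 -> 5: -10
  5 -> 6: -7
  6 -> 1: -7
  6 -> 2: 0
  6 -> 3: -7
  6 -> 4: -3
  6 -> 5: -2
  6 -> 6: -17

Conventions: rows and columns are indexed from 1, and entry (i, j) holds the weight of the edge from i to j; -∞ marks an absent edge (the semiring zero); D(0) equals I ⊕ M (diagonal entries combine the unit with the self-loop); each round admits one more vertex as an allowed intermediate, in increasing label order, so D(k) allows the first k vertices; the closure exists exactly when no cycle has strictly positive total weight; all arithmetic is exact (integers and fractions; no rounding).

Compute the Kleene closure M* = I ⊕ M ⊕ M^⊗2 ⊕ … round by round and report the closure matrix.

D(0):
  [0, -10, -10, -13, -9, 3]
  [-14, 0, -2, -4, -7, -10]
  [-5, -20, 0, -7, 1, -4]
  [-2, -17, -∞, 0, -4, -10]
  [-19, -19, -8, -8, 0, -7]
  [-7, 0, -7, -3, -2, 0]
D(1):
  [0, -10, -10, -13, -9, 3]
  [-14, 0, -2, -4, -7, -10]
  [-5, -15, 0, -7, 1, -2]
  [-2, -12, -12, 0, -4, 1]
  [-19, -19, -8, -8, 0, -7]
  [-7, 0, -7, -3, -2, 0]
D(2):
  [0, -10, -10, -13, -9, 3]
  [-14, 0, -2, -4, -7, -10]
  [-5, -15, 0, -7, 1, -2]
  [-2, -12, -12, 0, -4, 1]
  [-19, -19, -8, -8, 0, -7]
  [-7, 0, -2, -3, -2, 0]
D(3):
  [0, -10, -10, -13, -9, 3]
  [-7, 0, -2, -4, -1, -4]
  [-5, -15, 0, -7, 1, -2]
  [-2, -12, -12, 0, -4, 1]
  [-13, -19, -8, -8, 0, -7]
  [-7, 0, -2, -3, -1, 0]
D(4):
  [0, -10, -10, -13, -9, 3]
  [-6, 0, -2, -4, -1, -3]
  [-5, -15, 0, -7, 1, -2]
  [-2, -12, -12, 0, -4, 1]
  [-10, -19, -8, -8, 0, -7]
  [-5, 0, -2, -3, -1, 0]
D(5):
  [0, -10, -10, -13, -9, 3]
  [-6, 0, -2, -4, -1, -3]
  [-5, -15, 0, -7, 1, -2]
  [-2, -12, -12, 0, -4, 1]
  [-10, -19, -8, -8, 0, -7]
  [-5, 0, -2, -3, -1, 0]
D(6):
  [0, 3, 1, 0, 2, 3]
  [-6, 0, -2, -4, -1, -3]
  [-5, -2, 0, -5, 1, -2]
  [-2, 1, -1, 0, 0, 1]
  [-10, -7, -8, -8, 0, -7]
  [-5, 0, -2, -3, -1, 0]
Answer: M* = [[0, 3, 1, 0, 2, 3], [-6, 0, -2, -4, -1, -3], [-5, -2, 0, -5, 1, -2], [-2, 1, -1, 0, 0, 1], [-10, -7, -8, -8, 0, -7], [-5, 0, -2, -3, -1, 0]]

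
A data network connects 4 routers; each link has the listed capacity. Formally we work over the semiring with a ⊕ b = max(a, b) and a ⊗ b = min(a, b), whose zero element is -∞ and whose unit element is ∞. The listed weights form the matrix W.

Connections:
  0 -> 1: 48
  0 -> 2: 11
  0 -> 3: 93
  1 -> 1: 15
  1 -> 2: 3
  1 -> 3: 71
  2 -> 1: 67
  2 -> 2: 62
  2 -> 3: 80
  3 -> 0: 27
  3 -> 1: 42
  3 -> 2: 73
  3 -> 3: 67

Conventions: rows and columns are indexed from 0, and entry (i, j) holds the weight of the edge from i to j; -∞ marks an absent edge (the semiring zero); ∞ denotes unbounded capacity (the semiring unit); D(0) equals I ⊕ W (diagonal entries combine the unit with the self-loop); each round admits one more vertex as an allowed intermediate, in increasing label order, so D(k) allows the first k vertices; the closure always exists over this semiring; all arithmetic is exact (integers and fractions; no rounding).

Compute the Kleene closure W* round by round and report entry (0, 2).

D(0):
  [∞, 48, 11, 93]
  [-∞, ∞, 3, 71]
  [-∞, 67, ∞, 80]
  [27, 42, 73, ∞]
D(1):
  [∞, 48, 11, 93]
  [-∞, ∞, 3, 71]
  [-∞, 67, ∞, 80]
  [27, 42, 73, ∞]
D(2):
  [∞, 48, 11, 93]
  [-∞, ∞, 3, 71]
  [-∞, 67, ∞, 80]
  [27, 42, 73, ∞]
D(3):
  [∞, 48, 11, 93]
  [-∞, ∞, 3, 71]
  [-∞, 67, ∞, 80]
  [27, 67, 73, ∞]
D(4):
  [∞, 67, 73, 93]
  [27, ∞, 71, 71]
  [27, 67, ∞, 80]
  [27, 67, 73, ∞]
Answer: W*[0][2] = 73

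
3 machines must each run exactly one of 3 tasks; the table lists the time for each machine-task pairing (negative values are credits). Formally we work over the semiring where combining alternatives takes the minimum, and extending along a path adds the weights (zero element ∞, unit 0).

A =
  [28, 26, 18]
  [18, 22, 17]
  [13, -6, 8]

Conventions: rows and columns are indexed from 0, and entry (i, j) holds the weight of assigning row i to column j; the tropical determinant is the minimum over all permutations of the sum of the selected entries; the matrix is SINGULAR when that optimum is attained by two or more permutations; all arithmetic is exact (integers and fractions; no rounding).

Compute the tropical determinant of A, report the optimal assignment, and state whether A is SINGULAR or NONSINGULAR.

σ = (0, 1, 2): 28 + 22 + 8 = 58
σ = (0, 2, 1): 28 + 17 + (-6) = 39
σ = (1, 0, 2): 26 + 18 + 8 = 52
σ = (1, 2, 0): 26 + 17 + 13 = 56
σ = (2, 0, 1): 18 + 18 + (-6) = 30
σ = (2, 1, 0): 18 + 22 + 13 = 53
Optimal value attained by: σ = (2, 0, 1).
Answer: det⊕(A) = 30; verdict: NONSINGULAR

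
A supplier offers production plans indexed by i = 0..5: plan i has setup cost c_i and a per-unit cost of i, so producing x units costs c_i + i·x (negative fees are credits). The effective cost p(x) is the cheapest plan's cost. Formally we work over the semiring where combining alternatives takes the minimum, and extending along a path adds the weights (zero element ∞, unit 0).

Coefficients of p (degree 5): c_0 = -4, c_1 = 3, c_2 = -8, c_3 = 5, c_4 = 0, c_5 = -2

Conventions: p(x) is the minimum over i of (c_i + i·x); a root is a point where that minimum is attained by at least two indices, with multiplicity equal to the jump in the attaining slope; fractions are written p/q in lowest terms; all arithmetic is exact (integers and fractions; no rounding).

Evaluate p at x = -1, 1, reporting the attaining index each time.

p(-1) = min(-4+0·(-1)=-4, 3+1·(-1)=2, -8+2·(-1)=-10, 5+3·(-1)=2, 0+4·(-1)=-4, -2+5·(-1)=-7) = -10 (attained by i=2)
p(1) = min(-4+0·1=-4, 3+1·1=4, -8+2·1=-6, 5+3·1=8, 0+4·1=4, -2+5·1=3) = -6 (attained by i=2)
Answer: p(-1) = -10; p(1) = -6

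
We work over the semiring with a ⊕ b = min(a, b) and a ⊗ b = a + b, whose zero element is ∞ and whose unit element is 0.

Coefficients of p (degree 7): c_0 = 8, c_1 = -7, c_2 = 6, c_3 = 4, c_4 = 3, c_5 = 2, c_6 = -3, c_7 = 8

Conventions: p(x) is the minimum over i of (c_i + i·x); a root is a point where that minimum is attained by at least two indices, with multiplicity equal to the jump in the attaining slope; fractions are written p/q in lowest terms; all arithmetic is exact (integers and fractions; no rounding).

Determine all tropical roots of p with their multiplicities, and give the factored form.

hull edge (i=0, c=8) to (i=1, c=-7): slope -15, span 1
hull edge (i=1, c=-7) to (i=6, c=-3): slope 4/5, span 5
hull edge (i=6, c=-3) to (i=7, c=8): slope 11, span 1
Factored form: p(x) = 8 ⊗ (x ⊕ (-11)) ⊗ (x ⊕ (-4/5)) ⊗ (x ⊕ (-4/5)) ⊗ (x ⊕ (-4/5)) ⊗ (x ⊕ (-4/5)) ⊗ (x ⊕ (-4/5)) ⊗ (x ⊕ 15)
Answer: roots = -11 (mult 1), -4/5 (mult 5), 15 (mult 1)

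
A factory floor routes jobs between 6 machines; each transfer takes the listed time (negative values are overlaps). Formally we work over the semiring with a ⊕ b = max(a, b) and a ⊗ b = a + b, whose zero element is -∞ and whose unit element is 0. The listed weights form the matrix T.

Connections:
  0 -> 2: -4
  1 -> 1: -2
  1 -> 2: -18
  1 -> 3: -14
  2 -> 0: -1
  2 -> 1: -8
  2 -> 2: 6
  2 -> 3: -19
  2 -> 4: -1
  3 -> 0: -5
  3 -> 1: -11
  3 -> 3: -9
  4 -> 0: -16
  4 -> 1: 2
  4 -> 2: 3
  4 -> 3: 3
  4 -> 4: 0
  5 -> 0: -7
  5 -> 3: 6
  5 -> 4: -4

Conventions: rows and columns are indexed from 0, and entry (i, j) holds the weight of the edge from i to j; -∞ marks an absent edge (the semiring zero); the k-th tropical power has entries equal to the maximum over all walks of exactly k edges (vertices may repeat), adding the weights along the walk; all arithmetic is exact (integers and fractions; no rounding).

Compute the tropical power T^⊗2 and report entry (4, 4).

T^⊗2:
  [-5, -12, 2, -23, -5, -∞]
  [-19, -4, -12, -16, -19, -∞]
  [5, 1, 12, 2, 5, -∞]
  [-14, -13, -9, -18, -∞, -∞]
  [2, 2, 9, 3, 2, -∞]
  [1, -2, -1, -1, -4, -∞]
Key observation: the optimum is the walk 4->2->4, with weight 3 + (-1) = 2.
Optimal value attained by: walk 4->2->4.
Answer: (T^⊗2)[4][4] = 2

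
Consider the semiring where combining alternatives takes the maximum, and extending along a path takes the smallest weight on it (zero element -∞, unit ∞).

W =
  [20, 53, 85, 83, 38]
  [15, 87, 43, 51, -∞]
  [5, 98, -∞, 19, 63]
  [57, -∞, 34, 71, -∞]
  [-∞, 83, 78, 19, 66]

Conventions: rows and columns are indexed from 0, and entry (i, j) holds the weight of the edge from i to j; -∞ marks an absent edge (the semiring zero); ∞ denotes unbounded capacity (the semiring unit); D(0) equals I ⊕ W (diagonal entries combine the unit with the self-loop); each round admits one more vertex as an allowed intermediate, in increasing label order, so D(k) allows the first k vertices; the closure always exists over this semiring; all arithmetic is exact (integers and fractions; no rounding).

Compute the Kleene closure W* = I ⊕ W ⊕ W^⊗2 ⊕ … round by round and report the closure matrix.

D(0):
  [∞, 53, 85, 83, 38]
  [15, ∞, 43, 51, -∞]
  [5, 98, ∞, 19, 63]
  [57, -∞, 34, ∞, -∞]
  [-∞, 83, 78, 19, ∞]
D(1):
  [∞, 53, 85, 83, 38]
  [15, ∞, 43, 51, 15]
  [5, 98, ∞, 19, 63]
  [57, 53, 57, ∞, 38]
  [-∞, 83, 78, 19, ∞]
D(2):
  [∞, 53, 85, 83, 38]
  [15, ∞, 43, 51, 15]
  [15, 98, ∞, 51, 63]
  [57, 53, 57, ∞, 38]
  [15, 83, 78, 51, ∞]
D(3):
  [∞, 85, 85, 83, 63]
  [15, ∞, 43, 51, 43]
  [15, 98, ∞, 51, 63]
  [57, 57, 57, ∞, 57]
  [15, 83, 78, 51, ∞]
D(4):
  [∞, 85, 85, 83, 63]
  [51, ∞, 51, 51, 51]
  [51, 98, ∞, 51, 63]
  [57, 57, 57, ∞, 57]
  [51, 83, 78, 51, ∞]
D(5):
  [∞, 85, 85, 83, 63]
  [51, ∞, 51, 51, 51]
  [51, 98, ∞, 51, 63]
  [57, 57, 57, ∞, 57]
  [51, 83, 78, 51, ∞]
Answer: W* = [[∞, 85, 85, 83, 63], [51, ∞, 51, 51, 51], [51, 98, ∞, 51, 63], [57, 57, 57, ∞, 57], [51, 83, 78, 51, ∞]]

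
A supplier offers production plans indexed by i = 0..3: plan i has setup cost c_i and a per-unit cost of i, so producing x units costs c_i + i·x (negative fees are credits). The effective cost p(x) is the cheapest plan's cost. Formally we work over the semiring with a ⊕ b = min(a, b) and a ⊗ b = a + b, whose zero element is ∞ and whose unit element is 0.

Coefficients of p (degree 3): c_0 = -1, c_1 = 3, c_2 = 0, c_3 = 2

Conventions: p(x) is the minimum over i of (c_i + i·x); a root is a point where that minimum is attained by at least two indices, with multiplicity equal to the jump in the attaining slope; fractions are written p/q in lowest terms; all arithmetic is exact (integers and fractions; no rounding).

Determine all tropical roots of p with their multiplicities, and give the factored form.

hull edge (i=0, c=-1) to (i=2, c=0): slope 1/2, span 2
hull edge (i=2, c=0) to (i=3, c=2): slope 2, span 1
Factored form: p(x) = 2 ⊗ (x ⊕ (-2)) ⊗ (x ⊕ (-1/2)) ⊗ (x ⊕ (-1/2))
Answer: roots = -2 (mult 1), -1/2 (mult 2)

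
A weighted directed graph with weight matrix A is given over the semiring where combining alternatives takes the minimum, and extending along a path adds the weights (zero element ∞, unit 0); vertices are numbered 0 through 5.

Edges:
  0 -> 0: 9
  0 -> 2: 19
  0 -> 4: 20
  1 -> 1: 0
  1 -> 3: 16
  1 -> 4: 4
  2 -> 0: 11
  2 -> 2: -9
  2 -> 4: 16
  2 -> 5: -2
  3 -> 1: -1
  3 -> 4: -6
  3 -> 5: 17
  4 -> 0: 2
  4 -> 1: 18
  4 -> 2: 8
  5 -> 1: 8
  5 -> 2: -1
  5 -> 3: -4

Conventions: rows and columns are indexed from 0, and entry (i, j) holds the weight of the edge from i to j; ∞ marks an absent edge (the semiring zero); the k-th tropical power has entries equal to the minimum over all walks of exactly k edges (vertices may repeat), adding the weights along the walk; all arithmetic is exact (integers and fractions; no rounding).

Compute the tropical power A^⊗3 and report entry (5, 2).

A^⊗2:
  [18, 38, 10, ∞, 29, 17]
  [6, 0, 12, 16, 4, 33]
  [2, 6, -18, -6, 7, -11]
  [-4, -1, 2, 13, 3, ∞]
  [11, 18, -1, 34, 22, 6]
  [10, -5, -10, 24, -10, -3]
A^⊗3:
  [21, 25, 1, 13, 26, 8]
  [6, 0, 3, 16, 4, 10]
  [-7, -7, -27, -15, -12, -20]
  [5, -1, -7, 15, 3, 0]
  [10, 14, -10, 2, 15, -3]
  [-8, -5, -19, -7, -1, -12]
Key observation: the optimum is the walk 5->2->2->2, with weight (-1) + (-9) + (-9) = -19.
Optimal value attained by: walk 5->2->2->2.
Answer: (A^⊗3)[5][2] = -19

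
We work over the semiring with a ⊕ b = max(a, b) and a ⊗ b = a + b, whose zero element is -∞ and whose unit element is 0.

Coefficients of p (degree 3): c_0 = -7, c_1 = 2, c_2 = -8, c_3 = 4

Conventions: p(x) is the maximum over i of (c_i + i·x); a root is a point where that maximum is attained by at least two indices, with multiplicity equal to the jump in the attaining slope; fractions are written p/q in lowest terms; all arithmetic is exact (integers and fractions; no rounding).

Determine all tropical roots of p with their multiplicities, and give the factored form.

hull edge (i=0, c=-7) to (i=1, c=2): slope 9, span 1
hull edge (i=1, c=2) to (i=3, c=4): slope 1, span 2
Factored form: p(x) = 4 ⊗ (x ⊕ (-9)) ⊗ (x ⊕ (-1)) ⊗ (x ⊕ (-1))
Answer: roots = -9 (mult 1), -1 (mult 2)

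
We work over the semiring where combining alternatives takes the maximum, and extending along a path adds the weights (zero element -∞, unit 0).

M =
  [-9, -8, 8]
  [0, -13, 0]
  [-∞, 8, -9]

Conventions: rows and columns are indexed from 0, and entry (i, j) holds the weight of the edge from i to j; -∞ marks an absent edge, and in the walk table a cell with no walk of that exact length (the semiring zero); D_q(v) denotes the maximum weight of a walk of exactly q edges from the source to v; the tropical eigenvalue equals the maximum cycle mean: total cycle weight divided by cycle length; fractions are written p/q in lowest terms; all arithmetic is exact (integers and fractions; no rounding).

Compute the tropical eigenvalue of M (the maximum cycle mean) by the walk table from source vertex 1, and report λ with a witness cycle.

q=0: [-∞, 0, -∞]
q=1: [0, -13, 0]
q=2: [-9, 8, 8]
q=3: [8, 16, 8]
Optimal cycle mean attained by: cycle 0->2->1->0, total 8 + 8 + 0, length 3.
Answer: λ = 16/3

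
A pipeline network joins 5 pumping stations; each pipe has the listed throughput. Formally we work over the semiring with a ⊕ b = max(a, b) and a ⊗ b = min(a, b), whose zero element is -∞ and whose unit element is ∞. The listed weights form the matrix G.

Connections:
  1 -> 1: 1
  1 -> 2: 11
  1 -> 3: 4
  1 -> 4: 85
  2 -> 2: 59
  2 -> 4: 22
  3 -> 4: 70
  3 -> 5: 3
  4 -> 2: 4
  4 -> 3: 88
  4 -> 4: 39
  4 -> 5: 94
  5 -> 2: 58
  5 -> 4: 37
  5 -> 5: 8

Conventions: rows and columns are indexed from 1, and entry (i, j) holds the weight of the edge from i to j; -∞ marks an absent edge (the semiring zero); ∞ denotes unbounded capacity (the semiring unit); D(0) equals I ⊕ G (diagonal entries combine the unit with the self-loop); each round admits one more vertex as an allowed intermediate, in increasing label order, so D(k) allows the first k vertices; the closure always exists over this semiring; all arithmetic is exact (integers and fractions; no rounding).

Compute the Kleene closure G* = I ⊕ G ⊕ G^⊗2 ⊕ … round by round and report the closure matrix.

D(0):
  [∞, 11, 4, 85, -∞]
  [-∞, ∞, -∞, 22, -∞]
  [-∞, -∞, ∞, 70, 3]
  [-∞, 4, 88, ∞, 94]
  [-∞, 58, -∞, 37, ∞]
D(1):
  [∞, 11, 4, 85, -∞]
  [-∞, ∞, -∞, 22, -∞]
  [-∞, -∞, ∞, 70, 3]
  [-∞, 4, 88, ∞, 94]
  [-∞, 58, -∞, 37, ∞]
D(2):
  [∞, 11, 4, 85, -∞]
  [-∞, ∞, -∞, 22, -∞]
  [-∞, -∞, ∞, 70, 3]
  [-∞, 4, 88, ∞, 94]
  [-∞, 58, -∞, 37, ∞]
D(3):
  [∞, 11, 4, 85, 3]
  [-∞, ∞, -∞, 22, -∞]
  [-∞, -∞, ∞, 70, 3]
  [-∞, 4, 88, ∞, 94]
  [-∞, 58, -∞, 37, ∞]
D(4):
  [∞, 11, 85, 85, 85]
  [-∞, ∞, 22, 22, 22]
  [-∞, 4, ∞, 70, 70]
  [-∞, 4, 88, ∞, 94]
  [-∞, 58, 37, 37, ∞]
D(5):
  [∞, 58, 85, 85, 85]
  [-∞, ∞, 22, 22, 22]
  [-∞, 58, ∞, 70, 70]
  [-∞, 58, 88, ∞, 94]
  [-∞, 58, 37, 37, ∞]
Answer: G* = [[∞, 58, 85, 85, 85], [-∞, ∞, 22, 22, 22], [-∞, 58, ∞, 70, 70], [-∞, 58, 88, ∞, 94], [-∞, 58, 37, 37, ∞]]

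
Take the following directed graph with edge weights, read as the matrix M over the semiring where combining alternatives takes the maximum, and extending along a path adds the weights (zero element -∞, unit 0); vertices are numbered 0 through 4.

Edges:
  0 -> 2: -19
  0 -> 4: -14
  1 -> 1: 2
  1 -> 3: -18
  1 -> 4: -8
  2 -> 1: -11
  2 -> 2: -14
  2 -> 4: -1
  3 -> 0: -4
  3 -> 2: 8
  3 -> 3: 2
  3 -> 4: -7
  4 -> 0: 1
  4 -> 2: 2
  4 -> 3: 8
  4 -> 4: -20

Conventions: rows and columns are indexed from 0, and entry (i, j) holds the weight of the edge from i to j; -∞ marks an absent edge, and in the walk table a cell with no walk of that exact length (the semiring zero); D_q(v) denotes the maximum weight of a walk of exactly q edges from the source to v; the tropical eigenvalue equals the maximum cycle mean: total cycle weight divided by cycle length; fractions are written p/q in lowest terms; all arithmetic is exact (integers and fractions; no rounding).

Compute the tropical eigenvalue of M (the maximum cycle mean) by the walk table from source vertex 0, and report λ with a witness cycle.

q=0: [0, -∞, -∞, -∞, -∞]
q=1: [-∞, -∞, -19, -∞, -14]
q=2: [-13, -30, -12, -6, -20]
q=3: [-10, -23, 2, -4, -13]
q=4: [-8, -9, 4, -2, 1]
q=5: [2, -7, 6, 9, 3]
Optimal cycle mean attained by: cycle 2->4->3->2, total (-1) + 8 + 8, length 3.
Answer: λ = 5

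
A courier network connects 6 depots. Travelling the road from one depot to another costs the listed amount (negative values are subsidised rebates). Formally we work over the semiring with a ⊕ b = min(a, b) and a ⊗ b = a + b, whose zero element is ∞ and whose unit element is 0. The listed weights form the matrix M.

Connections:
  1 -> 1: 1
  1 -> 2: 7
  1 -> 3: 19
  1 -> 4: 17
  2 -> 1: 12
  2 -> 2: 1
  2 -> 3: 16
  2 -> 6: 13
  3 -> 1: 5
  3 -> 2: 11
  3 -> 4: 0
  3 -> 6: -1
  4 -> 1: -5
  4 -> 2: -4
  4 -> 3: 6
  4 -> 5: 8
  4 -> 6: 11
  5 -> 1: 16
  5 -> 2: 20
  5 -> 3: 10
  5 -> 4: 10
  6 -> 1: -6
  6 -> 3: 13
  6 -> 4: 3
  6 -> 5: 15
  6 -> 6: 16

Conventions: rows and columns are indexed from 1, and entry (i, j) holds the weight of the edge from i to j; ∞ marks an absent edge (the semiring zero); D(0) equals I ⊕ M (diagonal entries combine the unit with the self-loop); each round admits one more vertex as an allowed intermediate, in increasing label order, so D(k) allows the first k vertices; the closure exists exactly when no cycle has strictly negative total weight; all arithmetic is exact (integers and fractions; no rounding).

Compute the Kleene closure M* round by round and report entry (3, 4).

D(0):
  [0, 7, 19, 17, ∞, ∞]
  [12, 0, 16, ∞, ∞, 13]
  [5, 11, 0, 0, ∞, -1]
  [-5, -4, 6, 0, 8, 11]
  [16, 20, 10, 10, 0, ∞]
  [-6, ∞, 13, 3, 15, 0]
D(1):
  [0, 7, 19, 17, ∞, ∞]
  [12, 0, 16, 29, ∞, 13]
  [5, 11, 0, 0, ∞, -1]
  [-5, -4, 6, 0, 8, 11]
  [16, 20, 10, 10, 0, ∞]
  [-6, 1, 13, 3, 15, 0]
D(2):
  [0, 7, 19, 17, ∞, 20]
  [12, 0, 16, 29, ∞, 13]
  [5, 11, 0, 0, ∞, -1]
  [-5, -4, 6, 0, 8, 9]
  [16, 20, 10, 10, 0, 33]
  [-6, 1, 13, 3, 15, 0]
D(3):
  [0, 7, 19, 17, ∞, 18]
  [12, 0, 16, 16, ∞, 13]
  [5, 11, 0, 0, ∞, -1]
  [-5, -4, 6, 0, 8, 5]
  [15, 20, 10, 10, 0, 9]
  [-6, 1, 13, 3, 15, 0]
D(4):
  [0, 7, 19, 17, 25, 18]
  [11, 0, 16, 16, 24, 13]
  [-5, -4, 0, 0, 8, -1]
  [-5, -4, 6, 0, 8, 5]
  [5, 6, 10, 10, 0, 9]
  [-6, -1, 9, 3, 11, 0]
D(5):
  [0, 7, 19, 17, 25, 18]
  [11, 0, 16, 16, 24, 13]
  [-5, -4, 0, 0, 8, -1]
  [-5, -4, 6, 0, 8, 5]
  [5, 6, 10, 10, 0, 9]
  [-6, -1, 9, 3, 11, 0]
D(6):
  [0, 7, 19, 17, 25, 18]
  [7, 0, 16, 16, 24, 13]
  [-7, -4, 0, 0, 8, -1]
  [-5, -4, 6, 0, 8, 5]
  [3, 6, 10, 10, 0, 9]
  [-6, -1, 9, 3, 11, 0]
Answer: M*[3][4] = 0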